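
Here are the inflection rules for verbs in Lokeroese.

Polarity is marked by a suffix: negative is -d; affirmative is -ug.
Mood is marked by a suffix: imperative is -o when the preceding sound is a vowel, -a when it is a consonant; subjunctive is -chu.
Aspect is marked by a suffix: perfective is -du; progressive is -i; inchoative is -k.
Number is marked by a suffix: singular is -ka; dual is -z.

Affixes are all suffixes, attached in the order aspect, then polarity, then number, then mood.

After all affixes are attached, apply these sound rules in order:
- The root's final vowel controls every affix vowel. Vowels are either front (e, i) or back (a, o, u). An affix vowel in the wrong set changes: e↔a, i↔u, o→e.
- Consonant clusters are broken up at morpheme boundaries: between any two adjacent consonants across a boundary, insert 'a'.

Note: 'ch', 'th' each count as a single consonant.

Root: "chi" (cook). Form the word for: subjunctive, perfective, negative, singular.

Attach aspect perfective -du → chidu.
Attach polarity negative -d → chidud.
Attach number singular -ka → chidudka.
Attach mood subjunctive -chu → chidudkachu.
Apply vowel harmony: chidudkachu → chididkechi.
Apply epenthesis: chididkechi → chididakechi.

chididakechi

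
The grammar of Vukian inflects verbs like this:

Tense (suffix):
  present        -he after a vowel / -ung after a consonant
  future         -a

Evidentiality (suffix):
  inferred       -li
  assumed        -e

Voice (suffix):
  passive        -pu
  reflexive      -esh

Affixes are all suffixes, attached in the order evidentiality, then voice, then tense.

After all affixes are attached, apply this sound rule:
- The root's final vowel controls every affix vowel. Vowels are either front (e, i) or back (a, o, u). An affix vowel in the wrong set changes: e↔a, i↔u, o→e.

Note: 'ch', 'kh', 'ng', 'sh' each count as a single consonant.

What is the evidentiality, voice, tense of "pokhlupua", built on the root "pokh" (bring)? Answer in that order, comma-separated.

inferred, passive, future

Segment: pokh-li-pu-a.
evidentiality: -li → inferred.
voice: -pu → passive.
tense: -a → future.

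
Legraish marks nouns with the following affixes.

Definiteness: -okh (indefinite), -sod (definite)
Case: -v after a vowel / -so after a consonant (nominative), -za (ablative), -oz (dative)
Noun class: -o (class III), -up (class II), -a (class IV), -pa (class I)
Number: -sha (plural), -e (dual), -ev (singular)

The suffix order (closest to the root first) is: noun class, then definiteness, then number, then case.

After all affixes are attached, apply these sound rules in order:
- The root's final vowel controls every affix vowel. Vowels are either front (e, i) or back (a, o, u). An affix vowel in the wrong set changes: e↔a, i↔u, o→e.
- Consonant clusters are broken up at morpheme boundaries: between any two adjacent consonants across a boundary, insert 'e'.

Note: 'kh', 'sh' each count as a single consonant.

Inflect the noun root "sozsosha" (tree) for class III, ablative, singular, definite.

sozsoshaosodaveza

Attach noun class class III -o → sozsoshao.
Attach definiteness definite -sod → sozsoshaosod.
Attach number singular -ev → sozsoshaosodev.
Attach case ablative -za → sozsoshaosodevza.
Apply vowel harmony: sozsoshaosodevza → sozsoshaosodavza.
Apply epenthesis: sozsoshaosodavza → sozsoshaosodaveza.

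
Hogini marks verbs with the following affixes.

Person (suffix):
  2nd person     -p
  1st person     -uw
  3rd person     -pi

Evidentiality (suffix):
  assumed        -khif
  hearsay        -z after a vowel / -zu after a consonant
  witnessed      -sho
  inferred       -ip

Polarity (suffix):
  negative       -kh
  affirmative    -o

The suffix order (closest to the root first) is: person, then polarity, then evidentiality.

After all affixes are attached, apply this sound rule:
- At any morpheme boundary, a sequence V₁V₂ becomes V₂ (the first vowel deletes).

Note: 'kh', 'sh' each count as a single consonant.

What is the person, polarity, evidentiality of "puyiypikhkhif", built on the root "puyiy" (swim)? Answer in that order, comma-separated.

3rd person, negative, assumed

Segment: puyiy-pi-kh-khif.
person: -pi → 3rd person.
polarity: -kh → negative.
evidentiality: -khif → assumed.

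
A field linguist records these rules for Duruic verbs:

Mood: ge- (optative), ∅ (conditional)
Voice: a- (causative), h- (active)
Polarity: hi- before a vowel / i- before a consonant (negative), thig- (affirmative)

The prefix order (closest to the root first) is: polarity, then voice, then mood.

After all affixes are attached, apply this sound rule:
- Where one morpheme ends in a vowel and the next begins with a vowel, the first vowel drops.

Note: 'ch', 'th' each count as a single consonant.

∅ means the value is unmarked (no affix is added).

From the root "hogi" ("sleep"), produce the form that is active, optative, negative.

gehihogi

Attach polarity negative i- (before consonant 'h') → ihogi.
Attach voice active h- → hihogi.
Attach mood optative ge- → gehihogi.
Vowel deletion: no change.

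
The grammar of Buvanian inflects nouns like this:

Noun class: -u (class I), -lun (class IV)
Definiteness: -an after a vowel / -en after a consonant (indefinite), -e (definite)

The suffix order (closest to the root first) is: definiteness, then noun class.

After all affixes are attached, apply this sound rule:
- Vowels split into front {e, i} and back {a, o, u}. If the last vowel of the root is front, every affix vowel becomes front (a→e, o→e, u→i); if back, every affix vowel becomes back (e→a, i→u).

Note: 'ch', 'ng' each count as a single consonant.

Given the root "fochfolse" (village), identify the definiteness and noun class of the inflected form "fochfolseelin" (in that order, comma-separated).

Segment: fochfolse-e-lun.
definiteness: -e → definite.
noun class: -lun → class IV.

definite, class IV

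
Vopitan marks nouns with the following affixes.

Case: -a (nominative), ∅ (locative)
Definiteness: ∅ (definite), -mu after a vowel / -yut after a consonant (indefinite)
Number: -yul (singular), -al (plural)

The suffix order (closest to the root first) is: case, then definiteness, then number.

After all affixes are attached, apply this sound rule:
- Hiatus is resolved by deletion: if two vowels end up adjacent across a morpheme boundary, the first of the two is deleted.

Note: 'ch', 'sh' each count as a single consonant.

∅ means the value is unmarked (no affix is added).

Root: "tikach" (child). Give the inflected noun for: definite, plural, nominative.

Attach case nominative -a → tikacha.
definiteness = definite: zero marking, form stays tikacha.
Attach number plural -al → tikachaal.
Apply vowel deletion: tikachaal → tikachal.

tikachal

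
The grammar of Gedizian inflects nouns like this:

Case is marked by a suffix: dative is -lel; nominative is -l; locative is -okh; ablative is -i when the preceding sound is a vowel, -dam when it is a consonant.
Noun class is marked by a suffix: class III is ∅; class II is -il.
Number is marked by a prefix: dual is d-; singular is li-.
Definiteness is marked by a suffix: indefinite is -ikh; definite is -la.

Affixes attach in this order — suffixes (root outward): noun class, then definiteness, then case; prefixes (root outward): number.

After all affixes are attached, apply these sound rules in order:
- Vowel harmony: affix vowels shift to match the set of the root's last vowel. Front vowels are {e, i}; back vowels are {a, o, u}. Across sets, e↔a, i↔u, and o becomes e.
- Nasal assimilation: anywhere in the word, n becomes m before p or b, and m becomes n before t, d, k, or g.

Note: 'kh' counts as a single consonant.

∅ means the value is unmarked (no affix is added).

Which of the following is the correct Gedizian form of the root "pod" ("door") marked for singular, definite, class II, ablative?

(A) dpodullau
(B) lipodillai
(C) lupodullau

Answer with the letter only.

C

Attach noun class class II -il → podil.
Attach definiteness definite -la → podilla.
Attach number singular li- → lipodilla.
Attach case ablative -i (after vowel 'a') → lipodillai.
Apply vowel harmony: lipodillai → lupodullau.
Nasal assimilation: no change.
So the correct form is lupodullau, option (C).
(B) lipodillai is wrong: it fails to apply the sound rule(s).
(A) dpodullau is wrong: it uses dual instead of singular for number.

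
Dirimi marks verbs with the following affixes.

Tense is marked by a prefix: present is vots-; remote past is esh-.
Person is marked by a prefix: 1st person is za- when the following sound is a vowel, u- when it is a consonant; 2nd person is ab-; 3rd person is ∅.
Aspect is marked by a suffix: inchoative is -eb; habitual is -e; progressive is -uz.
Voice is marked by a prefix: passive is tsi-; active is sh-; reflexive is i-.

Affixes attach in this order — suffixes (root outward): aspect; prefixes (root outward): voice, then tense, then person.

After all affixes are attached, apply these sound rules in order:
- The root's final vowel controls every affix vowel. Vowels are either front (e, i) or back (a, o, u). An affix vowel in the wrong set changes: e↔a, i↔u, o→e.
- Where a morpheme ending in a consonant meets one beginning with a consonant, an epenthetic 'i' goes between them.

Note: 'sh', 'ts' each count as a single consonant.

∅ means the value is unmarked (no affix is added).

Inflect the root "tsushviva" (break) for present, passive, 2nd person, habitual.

abivotsitsutsushvivaa

Attach voice passive tsi- → tsitsushviva.
Attach tense present vots- → votstsitsushviva.
Attach aspect habitual -e → votstsitsushvivae.
Attach person 2nd person ab- → abvotstsitsushvivae.
Apply vowel harmony: abvotstsitsushvivae → abvotstsutsushvivaa.
Apply epenthesis: abvotstsutsushvivaa → abivotsitsutsushvivaa.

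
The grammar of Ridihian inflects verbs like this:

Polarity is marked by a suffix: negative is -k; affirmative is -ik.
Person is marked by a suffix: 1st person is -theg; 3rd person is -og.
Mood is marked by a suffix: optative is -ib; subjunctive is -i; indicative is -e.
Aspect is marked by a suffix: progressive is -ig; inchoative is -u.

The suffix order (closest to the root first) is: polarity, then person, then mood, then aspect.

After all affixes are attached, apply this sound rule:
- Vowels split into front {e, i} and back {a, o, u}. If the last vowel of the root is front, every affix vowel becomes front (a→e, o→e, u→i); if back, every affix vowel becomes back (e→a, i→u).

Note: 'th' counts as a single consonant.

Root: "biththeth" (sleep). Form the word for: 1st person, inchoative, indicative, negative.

Attach polarity negative -k → biththethk.
Attach person 1st person -theg → biththethktheg.
Attach mood indicative -e → biththethkthege.
Attach aspect inchoative -u → biththethkthegeu.
Apply vowel harmony: biththethkthegeu → biththethkthegei.

biththethkthegei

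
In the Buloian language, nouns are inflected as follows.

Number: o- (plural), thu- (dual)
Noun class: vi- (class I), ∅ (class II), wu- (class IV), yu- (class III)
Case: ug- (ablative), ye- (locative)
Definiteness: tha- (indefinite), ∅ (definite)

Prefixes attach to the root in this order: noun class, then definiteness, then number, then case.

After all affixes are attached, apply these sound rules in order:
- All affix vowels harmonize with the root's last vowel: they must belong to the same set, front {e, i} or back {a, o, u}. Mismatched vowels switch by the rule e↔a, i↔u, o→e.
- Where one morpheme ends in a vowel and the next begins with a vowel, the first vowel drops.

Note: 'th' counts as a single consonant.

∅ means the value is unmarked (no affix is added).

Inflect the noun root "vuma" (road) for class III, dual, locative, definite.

yathuyuvuma

Attach noun class class III yu- → yuvuma.
definiteness = definite: zero marking, form stays yuvuma.
Attach number dual thu- → thuyuvuma.
Attach case locative ye- → yethuyuvuma.
Apply vowel harmony: yethuyuvuma → yathuyuvuma.
Vowel deletion: no change.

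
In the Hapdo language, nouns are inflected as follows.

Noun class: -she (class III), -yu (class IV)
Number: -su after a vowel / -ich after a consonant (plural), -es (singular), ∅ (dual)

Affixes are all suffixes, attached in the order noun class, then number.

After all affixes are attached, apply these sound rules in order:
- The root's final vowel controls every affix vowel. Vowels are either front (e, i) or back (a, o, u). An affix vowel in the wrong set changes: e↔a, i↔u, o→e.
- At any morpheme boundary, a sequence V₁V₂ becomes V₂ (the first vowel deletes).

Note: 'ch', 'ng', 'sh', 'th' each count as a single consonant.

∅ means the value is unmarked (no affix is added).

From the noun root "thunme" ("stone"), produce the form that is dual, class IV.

Attach noun class class IV -yu → thunmeyu.
number = dual: zero marking, form stays thunmeyu.
Apply vowel harmony: thunmeyu → thunmeyi.
Vowel deletion: no change.

thunmeyi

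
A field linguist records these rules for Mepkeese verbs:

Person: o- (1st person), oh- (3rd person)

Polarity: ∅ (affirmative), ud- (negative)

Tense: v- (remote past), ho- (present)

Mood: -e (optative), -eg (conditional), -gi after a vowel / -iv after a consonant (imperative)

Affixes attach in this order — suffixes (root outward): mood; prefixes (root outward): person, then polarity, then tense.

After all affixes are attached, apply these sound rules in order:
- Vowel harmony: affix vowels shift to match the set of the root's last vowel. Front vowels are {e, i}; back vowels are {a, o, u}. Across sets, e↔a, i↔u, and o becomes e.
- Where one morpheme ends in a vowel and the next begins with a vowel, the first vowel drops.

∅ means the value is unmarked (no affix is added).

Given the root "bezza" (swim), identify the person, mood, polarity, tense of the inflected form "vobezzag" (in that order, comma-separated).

1st person, conditional, affirmative, remote past

Segment: v-o-bezza-eg.
person: o- → 1st person.
mood: -eg → conditional.
polarity: ∅ → affirmative.
tense: v- → remote past.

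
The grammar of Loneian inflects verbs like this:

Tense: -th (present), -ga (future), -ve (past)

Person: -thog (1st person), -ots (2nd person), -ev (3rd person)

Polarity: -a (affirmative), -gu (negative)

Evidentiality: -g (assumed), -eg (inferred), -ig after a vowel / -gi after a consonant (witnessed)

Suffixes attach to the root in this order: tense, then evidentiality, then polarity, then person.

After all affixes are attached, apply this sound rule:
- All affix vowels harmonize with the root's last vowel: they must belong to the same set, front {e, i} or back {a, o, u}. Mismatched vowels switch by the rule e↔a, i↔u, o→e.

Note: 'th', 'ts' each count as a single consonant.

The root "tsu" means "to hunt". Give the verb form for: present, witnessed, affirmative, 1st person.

tsuthguathog

Attach tense present -th → tsuth.
Attach evidentiality witnessed -gi (after consonant 'th') → tsuthgi.
Attach polarity affirmative -a → tsuthgia.
Attach person 1st person -thog → tsuthgiathog.
Apply vowel harmony: tsuthgiathog → tsuthguathog.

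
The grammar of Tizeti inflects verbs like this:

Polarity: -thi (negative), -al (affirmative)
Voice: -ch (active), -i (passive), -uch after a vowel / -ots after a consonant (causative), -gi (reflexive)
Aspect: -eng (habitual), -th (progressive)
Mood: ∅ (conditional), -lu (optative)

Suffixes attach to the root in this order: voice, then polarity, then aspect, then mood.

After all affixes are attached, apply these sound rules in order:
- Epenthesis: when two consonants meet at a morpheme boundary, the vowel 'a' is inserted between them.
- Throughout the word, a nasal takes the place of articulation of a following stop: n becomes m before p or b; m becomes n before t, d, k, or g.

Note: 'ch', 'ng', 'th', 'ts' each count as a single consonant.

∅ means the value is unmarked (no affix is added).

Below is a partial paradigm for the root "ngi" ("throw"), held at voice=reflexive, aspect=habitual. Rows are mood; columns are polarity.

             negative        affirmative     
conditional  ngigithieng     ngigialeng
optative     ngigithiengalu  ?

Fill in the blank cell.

ngigialengalu

Attach voice reflexive -gi → ngigi.
Attach polarity affirmative -al → ngigial.
Attach aspect habitual -eng → ngigialeng.
Attach mood optative -lu → ngigialenglu.
Apply epenthesis: ngigialenglu → ngigialengalu.
Nasal assimilation: no change.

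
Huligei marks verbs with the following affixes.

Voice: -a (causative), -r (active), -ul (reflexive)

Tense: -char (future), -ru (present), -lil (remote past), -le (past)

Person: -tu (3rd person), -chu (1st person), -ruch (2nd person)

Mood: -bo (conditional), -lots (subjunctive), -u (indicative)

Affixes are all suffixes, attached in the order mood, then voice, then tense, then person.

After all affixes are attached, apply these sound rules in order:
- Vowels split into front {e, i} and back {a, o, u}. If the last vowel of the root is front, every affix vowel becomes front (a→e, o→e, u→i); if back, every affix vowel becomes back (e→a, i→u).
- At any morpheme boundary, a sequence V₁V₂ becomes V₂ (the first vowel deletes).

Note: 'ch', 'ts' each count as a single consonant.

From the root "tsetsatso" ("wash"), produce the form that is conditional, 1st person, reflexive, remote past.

Attach mood conditional -bo → tsetsatsobo.
Attach voice reflexive -ul → tsetsatsoboul.
Attach tense remote past -lil → tsetsatsoboullil.
Attach person 1st person -chu → tsetsatsoboullilchu.
Apply vowel harmony: tsetsatsoboullilchu → tsetsatsoboullulchu.
Apply vowel deletion: tsetsatsoboullulchu → tsetsatsobullulchu.

tsetsatsobullulchu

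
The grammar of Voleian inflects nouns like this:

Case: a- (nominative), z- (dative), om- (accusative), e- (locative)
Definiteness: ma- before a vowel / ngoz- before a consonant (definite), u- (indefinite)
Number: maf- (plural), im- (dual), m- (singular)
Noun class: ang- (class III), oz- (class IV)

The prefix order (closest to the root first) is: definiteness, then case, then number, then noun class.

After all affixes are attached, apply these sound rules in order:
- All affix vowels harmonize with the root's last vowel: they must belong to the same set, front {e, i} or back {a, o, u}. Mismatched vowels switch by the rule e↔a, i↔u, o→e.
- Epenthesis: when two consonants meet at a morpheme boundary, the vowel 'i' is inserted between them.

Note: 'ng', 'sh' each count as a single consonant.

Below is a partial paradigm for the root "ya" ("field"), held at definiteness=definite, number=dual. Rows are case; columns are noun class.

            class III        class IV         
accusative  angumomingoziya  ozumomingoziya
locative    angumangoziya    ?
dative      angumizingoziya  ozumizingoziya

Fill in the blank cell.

ozumangoziya

Attach definiteness definite ngoz- (before consonant 'y') → ngozya.
Attach case locative e- → engozya.
Attach number dual im- → imengozya.
Attach noun class class IV oz- → ozimengozya.
Apply vowel harmony: ozimengozya → ozumangozya.
Apply epenthesis: ozumangozya → ozumangoziya.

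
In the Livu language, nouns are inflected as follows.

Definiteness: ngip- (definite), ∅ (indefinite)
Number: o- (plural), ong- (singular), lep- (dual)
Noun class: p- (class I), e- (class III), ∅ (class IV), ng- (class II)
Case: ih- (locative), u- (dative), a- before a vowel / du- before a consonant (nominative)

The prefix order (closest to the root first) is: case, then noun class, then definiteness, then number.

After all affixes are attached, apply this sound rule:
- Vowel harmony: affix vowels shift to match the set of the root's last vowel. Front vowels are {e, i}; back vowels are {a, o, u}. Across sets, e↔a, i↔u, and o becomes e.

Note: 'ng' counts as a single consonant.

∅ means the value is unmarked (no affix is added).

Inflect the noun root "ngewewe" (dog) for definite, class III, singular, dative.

Attach case dative u- → ungewewe.
Attach noun class class III e- → eungewewe.
Attach definiteness definite ngip- → ngipeungewewe.
Attach number singular ong- → ongngipeungewewe.
Apply vowel harmony: ongngipeungewewe → engngipeingewewe.

engngipeingewewe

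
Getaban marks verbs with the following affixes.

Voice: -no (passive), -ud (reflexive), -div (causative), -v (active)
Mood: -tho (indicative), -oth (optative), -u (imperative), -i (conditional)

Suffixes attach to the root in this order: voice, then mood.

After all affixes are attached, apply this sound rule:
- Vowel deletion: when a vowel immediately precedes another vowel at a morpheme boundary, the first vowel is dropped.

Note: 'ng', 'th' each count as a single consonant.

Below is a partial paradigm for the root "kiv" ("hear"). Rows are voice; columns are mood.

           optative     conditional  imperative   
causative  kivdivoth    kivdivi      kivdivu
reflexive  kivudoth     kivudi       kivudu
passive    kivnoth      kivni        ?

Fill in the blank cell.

Attach voice passive -no → kivno.
Attach mood imperative -u → kivnou.
Apply vowel deletion: kivnou → kivnu.

kivnu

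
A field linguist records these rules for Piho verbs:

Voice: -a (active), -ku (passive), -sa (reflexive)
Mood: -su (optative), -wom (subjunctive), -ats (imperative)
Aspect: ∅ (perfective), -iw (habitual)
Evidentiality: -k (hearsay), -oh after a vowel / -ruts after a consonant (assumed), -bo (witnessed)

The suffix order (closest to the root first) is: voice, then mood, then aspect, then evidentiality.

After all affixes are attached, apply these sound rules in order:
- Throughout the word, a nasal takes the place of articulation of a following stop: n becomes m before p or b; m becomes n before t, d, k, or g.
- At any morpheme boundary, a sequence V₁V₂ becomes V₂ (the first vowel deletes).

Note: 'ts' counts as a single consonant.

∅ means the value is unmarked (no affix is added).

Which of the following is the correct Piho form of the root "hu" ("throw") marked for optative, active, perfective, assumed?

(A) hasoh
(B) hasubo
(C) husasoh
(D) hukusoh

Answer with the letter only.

A

Attach voice active -a → hua.
Attach mood optative -su → huasu.
aspect = perfective: zero marking, form stays huasu.
Attach evidentiality assumed -oh (after vowel 'u') → huasuoh.
Nasal assimilation: no change.
Apply vowel deletion: huasuoh → hasoh.
So the correct form is hasoh, option (A).
(C) husasoh is wrong: it uses reflexive instead of active for voice.
(B) hasubo is wrong: it uses witnessed instead of assumed for evidentiality.
(D) hukusoh is wrong: it uses passive instead of active for voice.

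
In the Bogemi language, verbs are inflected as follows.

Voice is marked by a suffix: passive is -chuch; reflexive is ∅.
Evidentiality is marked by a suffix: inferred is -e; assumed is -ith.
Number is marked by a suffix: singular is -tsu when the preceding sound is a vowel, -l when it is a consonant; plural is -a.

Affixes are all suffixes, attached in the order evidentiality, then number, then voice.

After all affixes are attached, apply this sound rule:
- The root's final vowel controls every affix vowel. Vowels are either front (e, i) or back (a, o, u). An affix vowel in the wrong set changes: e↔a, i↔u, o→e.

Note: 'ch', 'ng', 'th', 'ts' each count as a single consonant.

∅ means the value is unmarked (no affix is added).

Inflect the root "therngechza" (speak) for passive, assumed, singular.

Attach evidentiality assumed -ith → therngechzaith.
Attach number singular -l (after consonant 'th') → therngechzaithl.
Attach voice passive -chuch → therngechzaithlchuch.
Apply vowel harmony: therngechzaithlchuch → therngechzauthlchuch.

therngechzauthlchuch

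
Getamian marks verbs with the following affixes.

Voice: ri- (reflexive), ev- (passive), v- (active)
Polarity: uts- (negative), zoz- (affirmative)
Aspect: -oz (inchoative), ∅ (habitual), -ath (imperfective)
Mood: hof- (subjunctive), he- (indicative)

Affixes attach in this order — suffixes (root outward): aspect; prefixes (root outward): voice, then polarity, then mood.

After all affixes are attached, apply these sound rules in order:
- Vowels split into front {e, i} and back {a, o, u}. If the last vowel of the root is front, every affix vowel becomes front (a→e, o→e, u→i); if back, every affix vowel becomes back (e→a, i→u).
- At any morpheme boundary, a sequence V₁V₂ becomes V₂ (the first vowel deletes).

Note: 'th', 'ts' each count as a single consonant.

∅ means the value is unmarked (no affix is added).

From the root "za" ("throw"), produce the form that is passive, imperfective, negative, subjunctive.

Attach aspect imperfective -ath → zaath.
Attach voice passive ev- → evzaath.
Attach polarity negative uts- → utsevzaath.
Attach mood subjunctive hof- → hofutsevzaath.
Apply vowel harmony: hofutsevzaath → hofutsavzaath.
Apply vowel deletion: hofutsavzaath → hofutsavzath.

hofutsavzath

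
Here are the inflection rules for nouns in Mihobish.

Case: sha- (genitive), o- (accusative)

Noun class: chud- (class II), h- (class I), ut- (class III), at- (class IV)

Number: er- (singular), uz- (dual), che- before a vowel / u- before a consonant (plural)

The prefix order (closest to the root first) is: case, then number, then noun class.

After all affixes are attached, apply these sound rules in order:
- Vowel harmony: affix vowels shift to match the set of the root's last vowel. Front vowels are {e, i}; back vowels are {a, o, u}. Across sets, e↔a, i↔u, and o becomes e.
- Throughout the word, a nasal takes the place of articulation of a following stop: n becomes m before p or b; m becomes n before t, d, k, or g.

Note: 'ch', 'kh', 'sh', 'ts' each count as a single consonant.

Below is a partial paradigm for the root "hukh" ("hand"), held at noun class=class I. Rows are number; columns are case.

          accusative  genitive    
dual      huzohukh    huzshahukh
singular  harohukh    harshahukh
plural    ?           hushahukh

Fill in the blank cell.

hchaohukh

Attach case accusative o- → ohukh.
Attach number plural che- (before vowel 'o') → cheohukh.
Attach noun class class I h- → hcheohukh.
Apply vowel harmony: hcheohukh → hchaohukh.
Nasal assimilation: no change.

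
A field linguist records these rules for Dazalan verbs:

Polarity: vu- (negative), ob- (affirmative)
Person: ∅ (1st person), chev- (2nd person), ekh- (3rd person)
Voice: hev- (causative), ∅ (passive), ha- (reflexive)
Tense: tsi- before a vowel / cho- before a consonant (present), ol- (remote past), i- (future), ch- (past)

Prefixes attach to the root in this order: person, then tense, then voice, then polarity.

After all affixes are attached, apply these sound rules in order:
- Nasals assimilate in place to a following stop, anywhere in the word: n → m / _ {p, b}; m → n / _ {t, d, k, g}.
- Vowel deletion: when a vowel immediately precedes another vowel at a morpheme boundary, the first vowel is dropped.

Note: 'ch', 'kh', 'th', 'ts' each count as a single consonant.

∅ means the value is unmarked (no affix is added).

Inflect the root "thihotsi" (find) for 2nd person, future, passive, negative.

Attach person 2nd person chev- → chevthihotsi.
Attach tense future i- → ichevthihotsi.
voice = passive: zero marking, form stays ichevthihotsi.
Attach polarity negative vu- → vuichevthihotsi.
Nasal assimilation: no change.
Apply vowel deletion: vuichevthihotsi → vichevthihotsi.

vichevthihotsi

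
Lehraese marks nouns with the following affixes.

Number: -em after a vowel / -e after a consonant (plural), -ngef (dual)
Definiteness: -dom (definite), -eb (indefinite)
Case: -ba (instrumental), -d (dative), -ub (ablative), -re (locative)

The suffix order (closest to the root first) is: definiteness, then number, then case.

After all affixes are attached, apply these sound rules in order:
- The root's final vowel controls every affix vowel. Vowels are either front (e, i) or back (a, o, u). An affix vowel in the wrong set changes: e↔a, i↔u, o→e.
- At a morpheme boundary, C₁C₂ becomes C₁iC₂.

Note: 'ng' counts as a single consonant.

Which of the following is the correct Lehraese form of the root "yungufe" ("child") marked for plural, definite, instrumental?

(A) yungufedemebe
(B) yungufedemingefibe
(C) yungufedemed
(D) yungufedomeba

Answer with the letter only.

A

Attach definiteness definite -dom → yungufedom.
Attach number plural -e (after consonant 'm') → yungufedome.
Attach case instrumental -ba → yungufedomeba.
Apply vowel harmony: yungufedomeba → yungufedemebe.
Epenthesis: no change.
So the correct form is yungufedemebe, option (A).
(D) yungufedomeba is wrong: it fails to apply the sound rule(s).
(B) yungufedemingefibe is wrong: it uses dual instead of plural for number.
(C) yungufedemed is wrong: it uses dative instead of instrumental for case.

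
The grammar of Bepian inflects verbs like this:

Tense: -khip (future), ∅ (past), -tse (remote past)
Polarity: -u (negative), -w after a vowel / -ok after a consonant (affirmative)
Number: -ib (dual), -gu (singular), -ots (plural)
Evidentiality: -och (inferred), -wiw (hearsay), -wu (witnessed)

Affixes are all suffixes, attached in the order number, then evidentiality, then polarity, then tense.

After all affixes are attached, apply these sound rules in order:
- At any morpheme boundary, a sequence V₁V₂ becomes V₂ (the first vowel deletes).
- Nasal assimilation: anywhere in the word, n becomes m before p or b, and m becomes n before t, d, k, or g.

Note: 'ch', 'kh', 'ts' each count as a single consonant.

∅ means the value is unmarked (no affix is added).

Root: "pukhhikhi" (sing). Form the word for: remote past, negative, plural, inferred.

Attach number plural -ots → pukhhikhiots.
Attach evidentiality inferred -och → pukhhikhiotsoch.
Attach polarity negative -u → pukhhikhiotsochu.
Attach tense remote past -tse → pukhhikhiotsochutse.
Apply vowel deletion: pukhhikhiotsochutse → pukhhikhotsochutse.
Nasal assimilation: no change.

pukhhikhotsochutse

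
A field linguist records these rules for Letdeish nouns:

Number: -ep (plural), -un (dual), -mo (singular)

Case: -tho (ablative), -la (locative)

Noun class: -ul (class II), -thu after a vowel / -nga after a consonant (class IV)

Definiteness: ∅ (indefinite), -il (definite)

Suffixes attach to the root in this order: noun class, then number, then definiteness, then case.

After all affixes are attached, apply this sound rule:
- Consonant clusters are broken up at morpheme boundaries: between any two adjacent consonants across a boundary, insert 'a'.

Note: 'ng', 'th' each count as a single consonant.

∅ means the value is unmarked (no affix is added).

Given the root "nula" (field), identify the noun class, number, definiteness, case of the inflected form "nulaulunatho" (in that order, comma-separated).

class II, dual, indefinite, ablative

Segment: nula-ul-un-tho.
noun class: -ul → class II.
number: -un → dual.
definiteness: ∅ → indefinite.
case: -tho → ablative.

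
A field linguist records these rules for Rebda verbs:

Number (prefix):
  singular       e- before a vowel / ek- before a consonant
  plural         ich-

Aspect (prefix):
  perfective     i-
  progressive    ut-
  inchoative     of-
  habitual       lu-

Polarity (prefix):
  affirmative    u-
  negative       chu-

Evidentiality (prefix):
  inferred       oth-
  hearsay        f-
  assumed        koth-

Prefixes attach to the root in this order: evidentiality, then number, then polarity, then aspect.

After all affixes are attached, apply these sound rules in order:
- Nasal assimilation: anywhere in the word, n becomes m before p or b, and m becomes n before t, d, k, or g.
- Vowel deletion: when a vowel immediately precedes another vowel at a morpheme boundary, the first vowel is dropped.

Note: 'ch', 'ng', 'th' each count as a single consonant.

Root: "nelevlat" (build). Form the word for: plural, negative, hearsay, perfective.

ichichfnelevlat

Attach evidentiality hearsay f- → fnelevlat.
Attach number plural ich- → ichfnelevlat.
Attach polarity negative chu- → chuichfnelevlat.
Attach aspect perfective i- → ichuichfnelevlat.
Nasal assimilation: no change.
Apply vowel deletion: ichuichfnelevlat → ichichfnelevlat.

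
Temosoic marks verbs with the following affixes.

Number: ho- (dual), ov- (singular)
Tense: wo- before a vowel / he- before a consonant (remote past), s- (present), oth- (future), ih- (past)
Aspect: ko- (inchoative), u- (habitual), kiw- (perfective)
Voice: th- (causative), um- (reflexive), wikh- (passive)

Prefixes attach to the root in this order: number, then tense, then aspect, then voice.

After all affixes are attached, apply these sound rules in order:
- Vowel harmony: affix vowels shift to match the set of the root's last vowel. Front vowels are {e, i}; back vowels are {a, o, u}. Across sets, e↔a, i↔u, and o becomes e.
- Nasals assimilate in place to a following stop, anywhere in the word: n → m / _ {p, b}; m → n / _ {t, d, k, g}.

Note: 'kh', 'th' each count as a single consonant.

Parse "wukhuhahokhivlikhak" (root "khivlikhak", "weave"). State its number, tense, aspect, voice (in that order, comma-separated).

dual, remote past, habitual, passive

Segment: wikh-u-he-ho-khivlikhak.
number: ho- → dual.
tense: wo/he- → remote past.
aspect: u- → habitual.
voice: wikh- → passive.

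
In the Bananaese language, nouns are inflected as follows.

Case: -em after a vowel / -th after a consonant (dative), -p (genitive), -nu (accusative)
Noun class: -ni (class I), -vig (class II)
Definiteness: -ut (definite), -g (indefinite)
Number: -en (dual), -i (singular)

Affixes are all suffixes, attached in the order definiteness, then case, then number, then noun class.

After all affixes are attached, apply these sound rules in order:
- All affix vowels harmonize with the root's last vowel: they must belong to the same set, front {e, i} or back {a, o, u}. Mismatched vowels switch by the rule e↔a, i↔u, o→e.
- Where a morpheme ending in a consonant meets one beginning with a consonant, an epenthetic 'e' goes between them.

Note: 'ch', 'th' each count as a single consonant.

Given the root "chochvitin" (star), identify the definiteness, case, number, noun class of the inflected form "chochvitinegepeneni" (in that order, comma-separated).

indefinite, genitive, dual, class I

Segment: chochvitin-g-p-en-ni.
definiteness: -g → indefinite.
case: -p → genitive.
number: -en → dual.
noun class: -ni → class I.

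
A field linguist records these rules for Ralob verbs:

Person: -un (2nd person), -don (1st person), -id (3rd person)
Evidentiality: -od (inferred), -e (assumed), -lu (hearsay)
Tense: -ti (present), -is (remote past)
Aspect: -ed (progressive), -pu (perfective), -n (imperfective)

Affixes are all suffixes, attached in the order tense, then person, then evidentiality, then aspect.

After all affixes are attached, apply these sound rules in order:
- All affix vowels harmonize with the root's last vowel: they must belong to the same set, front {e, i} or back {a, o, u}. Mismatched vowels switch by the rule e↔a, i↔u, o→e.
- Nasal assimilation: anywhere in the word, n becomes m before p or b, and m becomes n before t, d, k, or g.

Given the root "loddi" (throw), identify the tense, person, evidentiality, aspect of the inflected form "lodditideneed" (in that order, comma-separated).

Segment: loddi-ti-don-e-ed.
tense: -ti → present.
person: -don → 1st person.
evidentiality: -e → assumed.
aspect: -ed → progressive.

present, 1st person, assumed, progressive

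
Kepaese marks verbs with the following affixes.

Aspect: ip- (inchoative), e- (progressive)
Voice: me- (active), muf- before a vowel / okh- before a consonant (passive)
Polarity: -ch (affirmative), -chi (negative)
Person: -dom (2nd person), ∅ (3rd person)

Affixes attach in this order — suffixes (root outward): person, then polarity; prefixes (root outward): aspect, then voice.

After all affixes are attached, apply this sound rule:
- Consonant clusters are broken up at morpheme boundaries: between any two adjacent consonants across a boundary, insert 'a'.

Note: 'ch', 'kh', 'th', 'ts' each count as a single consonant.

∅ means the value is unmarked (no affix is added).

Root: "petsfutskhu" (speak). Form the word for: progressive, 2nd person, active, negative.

Attach person 2nd person -dom → petsfutskhudom.
Attach polarity negative -chi → petsfutskhudomchi.
Attach aspect progressive e- → epetsfutskhudomchi.
Attach voice active me- → meepetsfutskhudomchi.
Apply epenthesis: meepetsfutskhudomchi → meepetsfutskhudomachi.

meepetsfutskhudomachi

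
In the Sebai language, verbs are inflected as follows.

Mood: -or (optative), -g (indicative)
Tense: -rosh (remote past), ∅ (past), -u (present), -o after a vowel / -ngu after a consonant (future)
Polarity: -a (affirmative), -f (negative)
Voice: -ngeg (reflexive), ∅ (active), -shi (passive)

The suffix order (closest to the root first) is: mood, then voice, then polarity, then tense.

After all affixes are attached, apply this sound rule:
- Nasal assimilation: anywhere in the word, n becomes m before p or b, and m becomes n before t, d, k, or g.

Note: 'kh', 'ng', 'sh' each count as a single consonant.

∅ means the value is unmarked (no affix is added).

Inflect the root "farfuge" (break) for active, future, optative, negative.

Attach mood optative -or → farfugeor.
voice = active: zero marking, form stays farfugeor.
Attach polarity negative -f → farfugeorf.
Attach tense future -ngu (after consonant 'f') → farfugeorfngu.
Nasal assimilation: no change.

farfugeorfngu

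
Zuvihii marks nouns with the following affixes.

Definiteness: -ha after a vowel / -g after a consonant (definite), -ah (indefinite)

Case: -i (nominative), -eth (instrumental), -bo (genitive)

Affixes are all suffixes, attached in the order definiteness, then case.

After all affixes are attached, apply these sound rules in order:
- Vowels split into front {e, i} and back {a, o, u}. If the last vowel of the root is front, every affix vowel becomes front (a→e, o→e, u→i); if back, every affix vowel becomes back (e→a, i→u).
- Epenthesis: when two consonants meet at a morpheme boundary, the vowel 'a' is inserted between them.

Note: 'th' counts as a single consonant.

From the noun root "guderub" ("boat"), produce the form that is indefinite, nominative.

Attach definiteness indefinite -ah → guderubah.
Attach case nominative -i → guderubahi.
Apply vowel harmony: guderubahi → guderubahu.
Epenthesis: no change.

guderubahu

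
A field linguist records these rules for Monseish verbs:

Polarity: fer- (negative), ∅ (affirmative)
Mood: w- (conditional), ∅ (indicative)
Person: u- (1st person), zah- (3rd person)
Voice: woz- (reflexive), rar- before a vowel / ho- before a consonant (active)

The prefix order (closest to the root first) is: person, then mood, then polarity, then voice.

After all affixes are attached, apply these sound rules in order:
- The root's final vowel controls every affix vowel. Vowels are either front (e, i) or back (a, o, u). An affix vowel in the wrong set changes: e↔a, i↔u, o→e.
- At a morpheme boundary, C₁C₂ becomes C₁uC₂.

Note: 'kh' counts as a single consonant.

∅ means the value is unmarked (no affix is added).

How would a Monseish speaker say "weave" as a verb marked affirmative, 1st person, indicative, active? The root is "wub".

raruwub

Attach person 1st person u- → uwub.
mood = indicative: zero marking, form stays uwub.
polarity = affirmative: zero marking, form stays uwub.
Attach voice active rar- (before vowel 'u') → raruwub.
Vowel harmony: no change.
Epenthesis: no change.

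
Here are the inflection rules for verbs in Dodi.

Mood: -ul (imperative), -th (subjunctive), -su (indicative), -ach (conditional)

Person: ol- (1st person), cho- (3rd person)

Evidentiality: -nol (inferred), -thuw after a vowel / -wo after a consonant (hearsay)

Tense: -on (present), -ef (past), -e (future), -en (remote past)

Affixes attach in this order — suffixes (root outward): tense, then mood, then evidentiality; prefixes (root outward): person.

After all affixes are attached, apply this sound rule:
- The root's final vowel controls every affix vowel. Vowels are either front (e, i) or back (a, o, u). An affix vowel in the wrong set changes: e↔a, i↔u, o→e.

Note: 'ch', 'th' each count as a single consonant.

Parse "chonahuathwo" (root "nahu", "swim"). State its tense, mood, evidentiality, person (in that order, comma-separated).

Segment: cho-nahu-e-th-wo.
tense: -e → future.
mood: -th → subjunctive.
evidentiality: -thuw/wo → hearsay.
person: cho- → 3rd person.

future, subjunctive, hearsay, 3rd person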